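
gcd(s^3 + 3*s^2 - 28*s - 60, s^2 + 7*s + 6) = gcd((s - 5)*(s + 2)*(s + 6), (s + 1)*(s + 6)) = s + 6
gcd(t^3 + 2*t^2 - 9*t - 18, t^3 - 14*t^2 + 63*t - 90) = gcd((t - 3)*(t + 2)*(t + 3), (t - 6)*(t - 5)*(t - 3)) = t - 3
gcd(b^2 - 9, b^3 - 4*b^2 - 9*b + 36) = b^2 - 9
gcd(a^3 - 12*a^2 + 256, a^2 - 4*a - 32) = a^2 - 4*a - 32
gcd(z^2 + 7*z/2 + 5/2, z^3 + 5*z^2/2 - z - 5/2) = z^2 + 7*z/2 + 5/2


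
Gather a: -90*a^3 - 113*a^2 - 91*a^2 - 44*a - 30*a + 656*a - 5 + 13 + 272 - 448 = -90*a^3 - 204*a^2 + 582*a - 168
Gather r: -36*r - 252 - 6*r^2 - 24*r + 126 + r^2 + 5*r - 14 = -5*r^2 - 55*r - 140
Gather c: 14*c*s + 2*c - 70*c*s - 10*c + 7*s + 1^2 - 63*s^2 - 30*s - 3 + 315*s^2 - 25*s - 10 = c*(-56*s - 8) + 252*s^2 - 48*s - 12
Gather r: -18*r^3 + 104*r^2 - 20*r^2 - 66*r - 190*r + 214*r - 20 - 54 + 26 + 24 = -18*r^3 + 84*r^2 - 42*r - 24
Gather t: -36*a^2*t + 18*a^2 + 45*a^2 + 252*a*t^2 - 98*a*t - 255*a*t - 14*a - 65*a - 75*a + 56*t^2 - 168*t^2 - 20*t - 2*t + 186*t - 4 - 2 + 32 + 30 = 63*a^2 - 154*a + t^2*(252*a - 112) + t*(-36*a^2 - 353*a + 164) + 56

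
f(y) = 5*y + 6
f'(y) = 5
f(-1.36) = -0.80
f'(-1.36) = 5.00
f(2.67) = 19.35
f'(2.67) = 5.00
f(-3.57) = -11.85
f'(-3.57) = 5.00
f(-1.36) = -0.80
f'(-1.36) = 5.00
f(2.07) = 16.35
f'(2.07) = 5.00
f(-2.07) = -4.35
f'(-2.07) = 5.00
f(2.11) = 16.55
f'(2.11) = 5.00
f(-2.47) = -6.35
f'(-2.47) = 5.00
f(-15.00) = -69.00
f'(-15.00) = 5.00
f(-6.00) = -24.00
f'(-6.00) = 5.00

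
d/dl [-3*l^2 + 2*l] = 2 - 6*l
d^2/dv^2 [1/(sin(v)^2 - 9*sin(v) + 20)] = (-4*sin(v)^4 + 27*sin(v)^3 + 5*sin(v)^2 - 234*sin(v) + 122)/(sin(v)^2 - 9*sin(v) + 20)^3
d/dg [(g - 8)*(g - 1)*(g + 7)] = 3*g^2 - 4*g - 55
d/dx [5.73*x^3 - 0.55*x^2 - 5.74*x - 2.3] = 17.19*x^2 - 1.1*x - 5.74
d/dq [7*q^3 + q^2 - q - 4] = 21*q^2 + 2*q - 1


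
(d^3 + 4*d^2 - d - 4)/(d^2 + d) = d + 3 - 4/d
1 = 1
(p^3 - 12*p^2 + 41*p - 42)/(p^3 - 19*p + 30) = (p - 7)/(p + 5)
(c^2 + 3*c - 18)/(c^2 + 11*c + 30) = (c - 3)/(c + 5)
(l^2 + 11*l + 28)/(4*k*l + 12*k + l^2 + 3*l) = (l^2 + 11*l + 28)/(4*k*l + 12*k + l^2 + 3*l)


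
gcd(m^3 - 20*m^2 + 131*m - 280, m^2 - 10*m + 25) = m - 5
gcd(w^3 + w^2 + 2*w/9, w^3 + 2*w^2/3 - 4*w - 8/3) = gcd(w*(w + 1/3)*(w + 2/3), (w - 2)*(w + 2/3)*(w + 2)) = w + 2/3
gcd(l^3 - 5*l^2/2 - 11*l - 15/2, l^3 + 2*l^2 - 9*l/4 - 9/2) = l + 3/2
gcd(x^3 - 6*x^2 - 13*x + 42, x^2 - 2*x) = x - 2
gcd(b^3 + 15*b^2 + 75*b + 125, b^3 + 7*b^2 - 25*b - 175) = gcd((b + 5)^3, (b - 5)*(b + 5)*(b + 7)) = b + 5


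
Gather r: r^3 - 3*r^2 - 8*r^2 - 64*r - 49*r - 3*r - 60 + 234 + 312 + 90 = r^3 - 11*r^2 - 116*r + 576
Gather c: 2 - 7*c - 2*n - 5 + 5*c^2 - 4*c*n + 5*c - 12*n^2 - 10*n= 5*c^2 + c*(-4*n - 2) - 12*n^2 - 12*n - 3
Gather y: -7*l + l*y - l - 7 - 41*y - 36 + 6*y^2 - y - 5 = -8*l + 6*y^2 + y*(l - 42) - 48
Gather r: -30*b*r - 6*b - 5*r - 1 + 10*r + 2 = -6*b + r*(5 - 30*b) + 1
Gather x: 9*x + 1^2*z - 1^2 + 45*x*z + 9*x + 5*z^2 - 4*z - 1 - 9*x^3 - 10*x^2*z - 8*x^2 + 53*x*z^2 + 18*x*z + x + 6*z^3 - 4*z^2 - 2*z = -9*x^3 + x^2*(-10*z - 8) + x*(53*z^2 + 63*z + 19) + 6*z^3 + z^2 - 5*z - 2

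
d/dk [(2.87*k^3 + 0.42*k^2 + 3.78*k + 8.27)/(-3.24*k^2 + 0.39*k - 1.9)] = (-9.2988*k^4 + 2.2386*k^3 - 3.948*k^2 + 51.9936*k - 10.4073)/(10.4976*k^4 - 2.5272*k^3 + 12.4641*k^2 - 1.482*k + 3.61)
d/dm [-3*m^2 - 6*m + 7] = -6*m - 6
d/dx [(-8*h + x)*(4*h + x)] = -4*h + 2*x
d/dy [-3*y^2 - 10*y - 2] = -6*y - 10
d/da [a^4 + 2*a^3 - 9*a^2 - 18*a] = 4*a^3 + 6*a^2 - 18*a - 18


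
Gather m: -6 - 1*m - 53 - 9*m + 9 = -10*m - 50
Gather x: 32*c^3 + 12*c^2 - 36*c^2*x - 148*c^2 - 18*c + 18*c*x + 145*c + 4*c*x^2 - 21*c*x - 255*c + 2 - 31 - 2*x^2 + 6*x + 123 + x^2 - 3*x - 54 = 32*c^3 - 136*c^2 - 128*c + x^2*(4*c - 1) + x*(-36*c^2 - 3*c + 3) + 40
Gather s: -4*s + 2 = 2 - 4*s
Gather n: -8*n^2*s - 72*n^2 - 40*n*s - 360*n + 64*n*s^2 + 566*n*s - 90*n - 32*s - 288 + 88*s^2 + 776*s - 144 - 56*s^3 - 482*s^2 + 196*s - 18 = n^2*(-8*s - 72) + n*(64*s^2 + 526*s - 450) - 56*s^3 - 394*s^2 + 940*s - 450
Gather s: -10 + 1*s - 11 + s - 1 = 2*s - 22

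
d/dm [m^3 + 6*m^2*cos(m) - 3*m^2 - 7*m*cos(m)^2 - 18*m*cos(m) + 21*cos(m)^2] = -6*m^2*sin(m) + 3*m^2 + 18*m*sin(m) + 7*m*sin(2*m) + 12*m*cos(m) - 6*m - 21*sin(2*m) - 7*cos(m)^2 - 18*cos(m)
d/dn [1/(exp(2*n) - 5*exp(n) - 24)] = (5 - 2*exp(n))*exp(n)/(-exp(2*n) + 5*exp(n) + 24)^2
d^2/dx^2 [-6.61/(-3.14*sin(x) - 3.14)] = 0.00327605934000471*(1285.1388347552 - 642.5694173776*sin(x))/(sin(x) + 1)^2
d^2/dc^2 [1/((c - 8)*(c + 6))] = 2*((c - 8)^2 + (c - 8)*(c + 6) + (c + 6)^2)/((c - 8)^3*(c + 6)^3)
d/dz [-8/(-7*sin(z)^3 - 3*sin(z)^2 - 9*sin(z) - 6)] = 24*(-2*sin(z) + 7*cos(z)^2 - 10)*cos(z)/(7*sin(z)^3 + 3*sin(z)^2 + 9*sin(z) + 6)^2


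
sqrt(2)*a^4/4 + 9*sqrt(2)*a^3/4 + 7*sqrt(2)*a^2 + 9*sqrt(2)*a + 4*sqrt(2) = (a/2 + 1/2)*(a + 2)*(a + 4)*(sqrt(2)*a/2 + sqrt(2))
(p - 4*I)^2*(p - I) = p^3 - 9*I*p^2 - 24*p + 16*I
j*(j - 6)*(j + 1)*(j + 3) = j^4 - 2*j^3 - 21*j^2 - 18*j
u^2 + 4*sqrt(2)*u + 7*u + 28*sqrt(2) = (u + 7)*(u + 4*sqrt(2))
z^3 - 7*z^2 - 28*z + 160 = (z - 8)*(z - 4)*(z + 5)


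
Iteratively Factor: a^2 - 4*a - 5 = (a + 1)*(a - 5)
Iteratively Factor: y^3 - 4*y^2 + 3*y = (y)*(y^2 - 4*y + 3) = y*(y - 3)*(y - 1)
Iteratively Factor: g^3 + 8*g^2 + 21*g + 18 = (g + 3)*(g^2 + 5*g + 6) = (g + 2)*(g + 3)*(g + 3)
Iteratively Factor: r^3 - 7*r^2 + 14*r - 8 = (r - 1)*(r^2 - 6*r + 8) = (r - 4)*(r - 1)*(r - 2)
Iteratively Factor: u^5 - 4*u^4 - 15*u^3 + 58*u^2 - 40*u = (u + 4)*(u^4 - 8*u^3 + 17*u^2 - 10*u) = (u - 5)*(u + 4)*(u^3 - 3*u^2 + 2*u) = u*(u - 5)*(u + 4)*(u^2 - 3*u + 2) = u*(u - 5)*(u - 2)*(u + 4)*(u - 1)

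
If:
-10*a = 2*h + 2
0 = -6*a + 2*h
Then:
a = -1/8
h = -3/8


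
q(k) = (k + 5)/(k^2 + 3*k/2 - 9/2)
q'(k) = (-2*k - 3/2)*(k + 5)/(k^2 + 3*k/2 - 9/2)^2 + 1/(k^2 + 3*k/2 - 9/2) = 2*(2*k^2 + 3*k - (k + 5)*(4*k + 3) - 9)/(2*k^2 + 3*k - 9)^2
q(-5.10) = -0.01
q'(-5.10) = 0.07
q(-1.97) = -0.85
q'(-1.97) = 0.30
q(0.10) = -1.18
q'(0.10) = -0.69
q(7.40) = 0.20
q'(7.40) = -0.04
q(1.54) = 36.01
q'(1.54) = -902.76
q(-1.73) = -0.80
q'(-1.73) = 0.14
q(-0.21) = -1.00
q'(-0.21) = -0.44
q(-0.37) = -0.94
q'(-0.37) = -0.35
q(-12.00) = -0.06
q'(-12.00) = 0.00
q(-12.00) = -0.06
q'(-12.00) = 0.00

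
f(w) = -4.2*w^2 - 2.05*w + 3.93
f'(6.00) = -52.45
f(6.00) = -159.57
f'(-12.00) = 98.75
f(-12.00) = -576.27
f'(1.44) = -14.15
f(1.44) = -7.73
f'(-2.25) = 16.85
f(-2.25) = -12.72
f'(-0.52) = 2.32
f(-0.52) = 3.86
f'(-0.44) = 1.65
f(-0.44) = 4.02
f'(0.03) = -2.30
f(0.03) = 3.86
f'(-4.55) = 36.17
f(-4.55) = -73.69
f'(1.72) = -16.50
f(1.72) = -12.02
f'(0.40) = -5.41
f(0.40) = 2.44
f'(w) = -8.4*w - 2.05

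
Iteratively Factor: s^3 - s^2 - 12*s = (s - 4)*(s^2 + 3*s) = s*(s - 4)*(s + 3)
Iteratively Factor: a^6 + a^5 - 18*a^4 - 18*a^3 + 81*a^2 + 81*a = (a - 3)*(a^5 + 4*a^4 - 6*a^3 - 36*a^2 - 27*a) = (a - 3)*(a + 3)*(a^4 + a^3 - 9*a^2 - 9*a) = a*(a - 3)*(a + 3)*(a^3 + a^2 - 9*a - 9) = a*(a - 3)^2*(a + 3)*(a^2 + 4*a + 3) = a*(a - 3)^2*(a + 3)^2*(a + 1)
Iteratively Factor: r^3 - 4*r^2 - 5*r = (r + 1)*(r^2 - 5*r) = r*(r + 1)*(r - 5)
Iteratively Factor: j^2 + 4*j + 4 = (j + 2)*(j + 2)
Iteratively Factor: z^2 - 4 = (z + 2)*(z - 2)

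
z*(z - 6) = z^2 - 6*z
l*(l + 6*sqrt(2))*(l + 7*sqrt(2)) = l^3 + 13*sqrt(2)*l^2 + 84*l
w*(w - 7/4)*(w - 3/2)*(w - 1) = w^4 - 17*w^3/4 + 47*w^2/8 - 21*w/8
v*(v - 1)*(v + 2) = v^3 + v^2 - 2*v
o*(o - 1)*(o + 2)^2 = o^4 + 3*o^3 - 4*o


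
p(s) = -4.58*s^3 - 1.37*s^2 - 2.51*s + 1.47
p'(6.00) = -513.59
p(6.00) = -1052.19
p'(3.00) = -134.39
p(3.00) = -142.05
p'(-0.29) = -2.87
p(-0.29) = 2.19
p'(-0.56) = -5.28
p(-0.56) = 3.25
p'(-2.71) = -95.99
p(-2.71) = 89.36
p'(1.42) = -34.11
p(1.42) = -17.97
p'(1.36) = -31.65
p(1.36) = -16.00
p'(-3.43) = -154.76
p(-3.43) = 178.78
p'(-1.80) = -42.10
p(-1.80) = 28.26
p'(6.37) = -577.49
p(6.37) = -1253.92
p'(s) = -13.74*s^2 - 2.74*s - 2.51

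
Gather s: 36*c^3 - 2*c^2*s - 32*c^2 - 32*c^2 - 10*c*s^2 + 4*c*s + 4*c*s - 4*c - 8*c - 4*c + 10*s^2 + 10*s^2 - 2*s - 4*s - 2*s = 36*c^3 - 64*c^2 - 16*c + s^2*(20 - 10*c) + s*(-2*c^2 + 8*c - 8)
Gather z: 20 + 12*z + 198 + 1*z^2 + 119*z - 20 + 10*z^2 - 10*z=11*z^2 + 121*z + 198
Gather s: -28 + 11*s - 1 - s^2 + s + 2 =-s^2 + 12*s - 27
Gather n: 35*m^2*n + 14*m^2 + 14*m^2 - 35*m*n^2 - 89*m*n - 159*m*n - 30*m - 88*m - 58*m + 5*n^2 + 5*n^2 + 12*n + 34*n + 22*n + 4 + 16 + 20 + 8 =28*m^2 - 176*m + n^2*(10 - 35*m) + n*(35*m^2 - 248*m + 68) + 48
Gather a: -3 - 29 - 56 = -88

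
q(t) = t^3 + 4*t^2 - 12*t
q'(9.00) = 303.00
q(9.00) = 945.00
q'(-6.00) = 48.00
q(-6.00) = 0.00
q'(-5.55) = 36.01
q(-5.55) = 18.86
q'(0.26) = -9.72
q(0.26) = -2.83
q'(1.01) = -0.86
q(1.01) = -7.01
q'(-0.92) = -16.82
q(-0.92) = 13.65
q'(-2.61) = -12.44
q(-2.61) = 40.79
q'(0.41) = -8.22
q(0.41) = -4.18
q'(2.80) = 33.92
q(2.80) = 19.71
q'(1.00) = -1.00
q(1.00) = -7.00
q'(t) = 3*t^2 + 8*t - 12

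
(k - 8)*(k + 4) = k^2 - 4*k - 32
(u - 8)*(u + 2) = u^2 - 6*u - 16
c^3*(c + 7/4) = c^4 + 7*c^3/4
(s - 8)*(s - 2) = s^2 - 10*s + 16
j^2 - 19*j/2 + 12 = (j - 8)*(j - 3/2)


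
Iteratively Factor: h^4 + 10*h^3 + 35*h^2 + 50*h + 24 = (h + 2)*(h^3 + 8*h^2 + 19*h + 12) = (h + 2)*(h + 4)*(h^2 + 4*h + 3) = (h + 2)*(h + 3)*(h + 4)*(h + 1)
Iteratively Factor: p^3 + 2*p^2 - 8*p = (p + 4)*(p^2 - 2*p) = (p - 2)*(p + 4)*(p)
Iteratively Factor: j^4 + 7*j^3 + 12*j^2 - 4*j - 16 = (j + 2)*(j^3 + 5*j^2 + 2*j - 8) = (j - 1)*(j + 2)*(j^2 + 6*j + 8) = (j - 1)*(j + 2)^2*(j + 4)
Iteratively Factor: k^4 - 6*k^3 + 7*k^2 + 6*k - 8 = (k - 1)*(k^3 - 5*k^2 + 2*k + 8) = (k - 4)*(k - 1)*(k^2 - k - 2) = (k - 4)*(k - 1)*(k + 1)*(k - 2)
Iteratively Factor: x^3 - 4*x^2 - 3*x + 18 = (x + 2)*(x^2 - 6*x + 9) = (x - 3)*(x + 2)*(x - 3)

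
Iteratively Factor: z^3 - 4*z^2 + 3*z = (z - 1)*(z^2 - 3*z) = (z - 3)*(z - 1)*(z)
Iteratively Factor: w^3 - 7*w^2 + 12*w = (w - 3)*(w^2 - 4*w) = w*(w - 3)*(w - 4)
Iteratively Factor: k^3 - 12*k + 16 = (k + 4)*(k^2 - 4*k + 4) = (k - 2)*(k + 4)*(k - 2)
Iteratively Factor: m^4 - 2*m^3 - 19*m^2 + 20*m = (m - 5)*(m^3 + 3*m^2 - 4*m) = m*(m - 5)*(m^2 + 3*m - 4) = m*(m - 5)*(m - 1)*(m + 4)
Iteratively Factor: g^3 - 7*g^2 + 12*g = (g - 3)*(g^2 - 4*g) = (g - 4)*(g - 3)*(g)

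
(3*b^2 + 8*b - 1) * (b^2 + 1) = 3*b^4 + 8*b^3 + 2*b^2 + 8*b - 1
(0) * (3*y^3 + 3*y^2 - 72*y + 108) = 0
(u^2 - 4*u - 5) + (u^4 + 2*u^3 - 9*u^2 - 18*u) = u^4 + 2*u^3 - 8*u^2 - 22*u - 5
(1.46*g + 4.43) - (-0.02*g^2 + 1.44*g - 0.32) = 0.02*g^2 + 0.02*g + 4.75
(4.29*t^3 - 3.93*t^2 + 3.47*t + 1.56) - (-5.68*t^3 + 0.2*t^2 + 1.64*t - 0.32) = 9.97*t^3 - 4.13*t^2 + 1.83*t + 1.88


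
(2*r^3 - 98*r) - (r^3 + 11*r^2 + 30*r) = r^3 - 11*r^2 - 128*r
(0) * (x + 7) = 0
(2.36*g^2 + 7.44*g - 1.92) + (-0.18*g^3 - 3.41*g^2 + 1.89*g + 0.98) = -0.18*g^3 - 1.05*g^2 + 9.33*g - 0.94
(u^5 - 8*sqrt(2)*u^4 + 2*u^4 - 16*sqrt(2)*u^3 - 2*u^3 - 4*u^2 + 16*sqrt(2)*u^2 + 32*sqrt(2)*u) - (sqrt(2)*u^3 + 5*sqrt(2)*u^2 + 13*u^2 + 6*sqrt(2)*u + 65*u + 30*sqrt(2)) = u^5 - 8*sqrt(2)*u^4 + 2*u^4 - 17*sqrt(2)*u^3 - 2*u^3 - 17*u^2 + 11*sqrt(2)*u^2 - 65*u + 26*sqrt(2)*u - 30*sqrt(2)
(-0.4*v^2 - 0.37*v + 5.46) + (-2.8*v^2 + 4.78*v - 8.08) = -3.2*v^2 + 4.41*v - 2.62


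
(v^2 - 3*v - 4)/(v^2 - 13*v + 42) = (v^2 - 3*v - 4)/(v^2 - 13*v + 42)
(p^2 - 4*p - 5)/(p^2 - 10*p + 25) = (p + 1)/(p - 5)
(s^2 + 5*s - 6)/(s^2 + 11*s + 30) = (s - 1)/(s + 5)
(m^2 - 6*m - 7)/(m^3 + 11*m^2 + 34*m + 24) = (m - 7)/(m^2 + 10*m + 24)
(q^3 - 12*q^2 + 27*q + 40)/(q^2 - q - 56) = (q^2 - 4*q - 5)/(q + 7)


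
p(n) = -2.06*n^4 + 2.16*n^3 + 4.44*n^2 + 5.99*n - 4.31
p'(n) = -8.24*n^3 + 6.48*n^2 + 8.88*n + 5.99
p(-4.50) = -982.91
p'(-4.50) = 848.12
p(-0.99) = -9.96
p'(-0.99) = 11.55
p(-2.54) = -112.02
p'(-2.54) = 160.27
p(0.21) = -2.84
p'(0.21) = 8.06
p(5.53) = -1396.62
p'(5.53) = -1140.23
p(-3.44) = -348.77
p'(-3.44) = 387.56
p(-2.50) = -105.75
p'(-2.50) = 153.04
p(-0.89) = -8.94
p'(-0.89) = 9.03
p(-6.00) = -3016.73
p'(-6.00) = 1965.83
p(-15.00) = -110672.66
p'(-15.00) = 29140.79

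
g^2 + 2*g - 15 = (g - 3)*(g + 5)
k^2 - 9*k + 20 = (k - 5)*(k - 4)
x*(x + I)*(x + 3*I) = x^3 + 4*I*x^2 - 3*x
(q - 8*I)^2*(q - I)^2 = q^4 - 18*I*q^3 - 97*q^2 + 144*I*q + 64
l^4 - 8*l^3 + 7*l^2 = l^2*(l - 7)*(l - 1)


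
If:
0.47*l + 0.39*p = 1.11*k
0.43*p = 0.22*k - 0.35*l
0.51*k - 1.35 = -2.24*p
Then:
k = -0.15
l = -0.87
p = 0.64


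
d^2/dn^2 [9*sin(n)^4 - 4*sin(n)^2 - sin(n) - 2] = -144*sin(n)^4 + 124*sin(n)^2 + sin(n) - 8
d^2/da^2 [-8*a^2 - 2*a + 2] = -16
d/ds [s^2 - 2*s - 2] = 2*s - 2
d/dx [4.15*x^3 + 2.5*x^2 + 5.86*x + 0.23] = 12.45*x^2 + 5.0*x + 5.86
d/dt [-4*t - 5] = -4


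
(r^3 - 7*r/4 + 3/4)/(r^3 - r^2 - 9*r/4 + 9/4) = (2*r - 1)/(2*r - 3)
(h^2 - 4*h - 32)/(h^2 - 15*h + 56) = (h + 4)/(h - 7)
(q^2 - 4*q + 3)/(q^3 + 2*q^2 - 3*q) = (q - 3)/(q*(q + 3))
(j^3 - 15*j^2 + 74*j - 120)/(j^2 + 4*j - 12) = (j^3 - 15*j^2 + 74*j - 120)/(j^2 + 4*j - 12)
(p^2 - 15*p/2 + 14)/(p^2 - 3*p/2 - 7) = (p - 4)/(p + 2)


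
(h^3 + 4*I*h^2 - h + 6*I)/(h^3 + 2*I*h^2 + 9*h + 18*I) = (h - I)/(h - 3*I)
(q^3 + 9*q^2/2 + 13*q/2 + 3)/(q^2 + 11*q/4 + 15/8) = 4*(q^2 + 3*q + 2)/(4*q + 5)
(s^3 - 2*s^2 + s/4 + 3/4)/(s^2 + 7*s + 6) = (4*s^3 - 8*s^2 + s + 3)/(4*(s^2 + 7*s + 6))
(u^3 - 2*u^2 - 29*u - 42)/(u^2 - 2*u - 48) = (-u^3 + 2*u^2 + 29*u + 42)/(-u^2 + 2*u + 48)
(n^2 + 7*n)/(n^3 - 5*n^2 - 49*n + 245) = n/(n^2 - 12*n + 35)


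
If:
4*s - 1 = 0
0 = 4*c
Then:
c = 0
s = 1/4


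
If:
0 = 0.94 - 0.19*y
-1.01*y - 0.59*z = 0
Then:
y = 4.95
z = -8.47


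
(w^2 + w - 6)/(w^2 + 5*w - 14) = (w + 3)/(w + 7)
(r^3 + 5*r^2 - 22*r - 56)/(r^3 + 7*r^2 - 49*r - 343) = (r^2 - 2*r - 8)/(r^2 - 49)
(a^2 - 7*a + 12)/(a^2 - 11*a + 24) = (a - 4)/(a - 8)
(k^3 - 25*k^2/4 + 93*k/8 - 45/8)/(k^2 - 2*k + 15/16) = 2*(2*k^2 - 11*k + 15)/(4*k - 5)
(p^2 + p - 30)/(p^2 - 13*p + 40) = (p + 6)/(p - 8)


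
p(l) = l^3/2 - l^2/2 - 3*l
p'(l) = 3*l^2/2 - l - 3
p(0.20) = -0.62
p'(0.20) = -3.14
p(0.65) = -2.02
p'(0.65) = -3.02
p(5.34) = 45.86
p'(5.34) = 34.43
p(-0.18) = 0.52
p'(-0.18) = -2.77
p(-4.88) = -55.37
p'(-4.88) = 37.60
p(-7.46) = -213.03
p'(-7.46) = 87.94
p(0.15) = -0.46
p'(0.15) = -3.12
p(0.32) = -0.99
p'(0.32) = -3.17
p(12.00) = 756.00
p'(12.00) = 201.00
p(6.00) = 72.00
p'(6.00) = 45.00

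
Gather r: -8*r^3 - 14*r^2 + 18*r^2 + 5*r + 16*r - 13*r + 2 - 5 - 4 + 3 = -8*r^3 + 4*r^2 + 8*r - 4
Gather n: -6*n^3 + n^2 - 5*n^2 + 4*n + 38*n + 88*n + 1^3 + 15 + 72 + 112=-6*n^3 - 4*n^2 + 130*n + 200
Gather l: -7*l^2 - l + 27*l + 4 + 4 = -7*l^2 + 26*l + 8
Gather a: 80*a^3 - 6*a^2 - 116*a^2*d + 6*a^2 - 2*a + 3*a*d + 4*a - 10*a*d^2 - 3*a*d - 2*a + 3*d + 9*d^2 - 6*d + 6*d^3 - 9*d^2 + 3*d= 80*a^3 - 116*a^2*d - 10*a*d^2 + 6*d^3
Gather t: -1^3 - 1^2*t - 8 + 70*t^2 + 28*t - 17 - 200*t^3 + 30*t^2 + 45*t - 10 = -200*t^3 + 100*t^2 + 72*t - 36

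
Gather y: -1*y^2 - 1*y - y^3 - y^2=-y^3 - 2*y^2 - y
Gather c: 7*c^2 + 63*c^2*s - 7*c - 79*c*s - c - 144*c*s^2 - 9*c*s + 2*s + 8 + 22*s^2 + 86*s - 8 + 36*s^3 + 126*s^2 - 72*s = c^2*(63*s + 7) + c*(-144*s^2 - 88*s - 8) + 36*s^3 + 148*s^2 + 16*s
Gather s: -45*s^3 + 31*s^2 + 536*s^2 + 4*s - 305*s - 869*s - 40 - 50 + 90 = -45*s^3 + 567*s^2 - 1170*s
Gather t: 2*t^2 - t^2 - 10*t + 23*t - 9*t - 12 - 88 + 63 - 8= t^2 + 4*t - 45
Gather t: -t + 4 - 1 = 3 - t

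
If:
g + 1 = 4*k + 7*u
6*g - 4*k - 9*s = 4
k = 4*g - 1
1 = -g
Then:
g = -1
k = -5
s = 10/9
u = 20/7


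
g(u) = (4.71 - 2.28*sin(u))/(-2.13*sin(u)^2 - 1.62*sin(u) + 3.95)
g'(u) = (4.71 - 2.28*sin(u))*(4.26*sin(u)*cos(u) + 1.62*cos(u))/(-2.13*sin(u)^2 - 1.62*sin(u) + 3.95)^2 - 2.28*cos(u)/(-2.13*sin(u)^2 - 1.62*sin(u) + 3.95)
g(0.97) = 2.43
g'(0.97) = 4.95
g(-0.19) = 1.23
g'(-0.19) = -0.30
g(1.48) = 10.88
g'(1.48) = 24.88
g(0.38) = 1.26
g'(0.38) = 0.54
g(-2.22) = 1.68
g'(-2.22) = 0.82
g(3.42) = 1.26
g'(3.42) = 0.39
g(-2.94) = 1.23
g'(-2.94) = 0.31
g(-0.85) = 1.62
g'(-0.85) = -0.81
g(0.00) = 1.19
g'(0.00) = -0.09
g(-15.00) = 1.51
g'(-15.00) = 0.74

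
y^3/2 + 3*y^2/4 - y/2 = y*(y/2 + 1)*(y - 1/2)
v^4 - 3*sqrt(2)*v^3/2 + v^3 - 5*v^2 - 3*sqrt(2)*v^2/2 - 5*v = v*(v + 1)*(v - 5*sqrt(2)/2)*(v + sqrt(2))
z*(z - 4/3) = z^2 - 4*z/3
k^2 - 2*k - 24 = (k - 6)*(k + 4)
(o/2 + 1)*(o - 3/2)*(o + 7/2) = o^3/2 + 2*o^2 - 5*o/8 - 21/4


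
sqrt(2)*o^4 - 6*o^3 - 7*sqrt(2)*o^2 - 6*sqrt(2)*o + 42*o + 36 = (o - 3)*(o + 2)*(o - 3*sqrt(2))*(sqrt(2)*o + sqrt(2))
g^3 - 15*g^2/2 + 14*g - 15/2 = (g - 5)*(g - 3/2)*(g - 1)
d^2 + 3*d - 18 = (d - 3)*(d + 6)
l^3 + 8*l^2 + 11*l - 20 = (l - 1)*(l + 4)*(l + 5)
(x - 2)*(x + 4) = x^2 + 2*x - 8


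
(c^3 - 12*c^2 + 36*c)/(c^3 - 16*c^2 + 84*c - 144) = c/(c - 4)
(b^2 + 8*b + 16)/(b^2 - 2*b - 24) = (b + 4)/(b - 6)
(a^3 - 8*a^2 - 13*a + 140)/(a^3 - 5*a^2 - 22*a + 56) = (a - 5)/(a - 2)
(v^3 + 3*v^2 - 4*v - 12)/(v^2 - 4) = v + 3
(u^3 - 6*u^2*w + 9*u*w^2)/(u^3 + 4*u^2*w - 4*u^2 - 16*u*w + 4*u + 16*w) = u*(u^2 - 6*u*w + 9*w^2)/(u^3 + 4*u^2*w - 4*u^2 - 16*u*w + 4*u + 16*w)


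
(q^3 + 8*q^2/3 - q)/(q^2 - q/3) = q + 3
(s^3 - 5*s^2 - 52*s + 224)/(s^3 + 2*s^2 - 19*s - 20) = (s^2 - s - 56)/(s^2 + 6*s + 5)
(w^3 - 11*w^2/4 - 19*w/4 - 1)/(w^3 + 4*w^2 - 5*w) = (4*w^3 - 11*w^2 - 19*w - 4)/(4*w*(w^2 + 4*w - 5))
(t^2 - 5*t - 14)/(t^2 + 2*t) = (t - 7)/t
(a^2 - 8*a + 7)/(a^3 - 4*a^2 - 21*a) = (a - 1)/(a*(a + 3))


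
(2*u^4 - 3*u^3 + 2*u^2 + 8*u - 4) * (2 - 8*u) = -16*u^5 + 28*u^4 - 22*u^3 - 60*u^2 + 48*u - 8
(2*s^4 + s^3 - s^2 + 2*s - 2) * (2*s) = 4*s^5 + 2*s^4 - 2*s^3 + 4*s^2 - 4*s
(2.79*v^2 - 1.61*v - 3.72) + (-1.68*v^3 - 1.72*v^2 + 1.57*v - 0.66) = -1.68*v^3 + 1.07*v^2 - 0.04*v - 4.38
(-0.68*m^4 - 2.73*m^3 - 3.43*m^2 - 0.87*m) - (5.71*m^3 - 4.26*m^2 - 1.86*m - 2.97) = -0.68*m^4 - 8.44*m^3 + 0.83*m^2 + 0.99*m + 2.97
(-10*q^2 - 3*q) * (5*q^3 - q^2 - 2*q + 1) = -50*q^5 - 5*q^4 + 23*q^3 - 4*q^2 - 3*q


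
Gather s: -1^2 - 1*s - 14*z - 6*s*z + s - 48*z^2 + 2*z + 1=-6*s*z - 48*z^2 - 12*z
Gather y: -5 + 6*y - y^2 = -y^2 + 6*y - 5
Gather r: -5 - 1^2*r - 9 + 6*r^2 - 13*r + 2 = 6*r^2 - 14*r - 12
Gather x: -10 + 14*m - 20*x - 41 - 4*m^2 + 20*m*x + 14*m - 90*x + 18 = -4*m^2 + 28*m + x*(20*m - 110) - 33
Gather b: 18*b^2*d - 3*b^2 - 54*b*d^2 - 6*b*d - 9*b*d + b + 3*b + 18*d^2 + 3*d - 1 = b^2*(18*d - 3) + b*(-54*d^2 - 15*d + 4) + 18*d^2 + 3*d - 1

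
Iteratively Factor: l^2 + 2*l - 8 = (l + 4)*(l - 2)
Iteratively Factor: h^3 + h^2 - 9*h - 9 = (h - 3)*(h^2 + 4*h + 3) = (h - 3)*(h + 1)*(h + 3)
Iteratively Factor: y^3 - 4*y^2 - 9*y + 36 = (y - 4)*(y^2 - 9) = (y - 4)*(y + 3)*(y - 3)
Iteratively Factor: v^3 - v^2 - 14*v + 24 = (v + 4)*(v^2 - 5*v + 6) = (v - 2)*(v + 4)*(v - 3)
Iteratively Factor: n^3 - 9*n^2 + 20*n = (n - 4)*(n^2 - 5*n) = (n - 5)*(n - 4)*(n)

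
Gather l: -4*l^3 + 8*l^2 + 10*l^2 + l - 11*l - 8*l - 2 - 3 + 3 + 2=-4*l^3 + 18*l^2 - 18*l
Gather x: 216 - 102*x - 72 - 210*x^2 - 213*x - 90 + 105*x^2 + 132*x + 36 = -105*x^2 - 183*x + 90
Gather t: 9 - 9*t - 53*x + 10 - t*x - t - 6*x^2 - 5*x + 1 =t*(-x - 10) - 6*x^2 - 58*x + 20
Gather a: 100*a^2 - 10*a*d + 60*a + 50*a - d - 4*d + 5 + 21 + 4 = 100*a^2 + a*(110 - 10*d) - 5*d + 30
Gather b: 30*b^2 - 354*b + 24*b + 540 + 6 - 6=30*b^2 - 330*b + 540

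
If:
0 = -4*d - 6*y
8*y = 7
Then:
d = -21/16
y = 7/8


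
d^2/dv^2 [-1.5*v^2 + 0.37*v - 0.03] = -3.00000000000000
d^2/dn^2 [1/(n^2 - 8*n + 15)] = 2*(-n^2 + 8*n + 4*(n - 4)^2 - 15)/(n^2 - 8*n + 15)^3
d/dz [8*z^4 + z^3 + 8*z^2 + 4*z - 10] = 32*z^3 + 3*z^2 + 16*z + 4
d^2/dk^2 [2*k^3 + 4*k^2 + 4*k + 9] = 12*k + 8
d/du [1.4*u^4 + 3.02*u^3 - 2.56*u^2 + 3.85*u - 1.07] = 5.6*u^3 + 9.06*u^2 - 5.12*u + 3.85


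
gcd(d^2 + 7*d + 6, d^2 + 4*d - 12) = d + 6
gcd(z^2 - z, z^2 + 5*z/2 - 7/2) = z - 1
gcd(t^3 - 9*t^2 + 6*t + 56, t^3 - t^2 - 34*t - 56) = t^2 - 5*t - 14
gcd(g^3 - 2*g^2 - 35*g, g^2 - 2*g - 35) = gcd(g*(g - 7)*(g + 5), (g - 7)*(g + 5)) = g^2 - 2*g - 35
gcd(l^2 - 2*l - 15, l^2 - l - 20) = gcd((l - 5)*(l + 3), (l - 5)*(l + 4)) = l - 5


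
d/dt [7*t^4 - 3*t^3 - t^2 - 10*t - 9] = 28*t^3 - 9*t^2 - 2*t - 10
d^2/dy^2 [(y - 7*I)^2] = 2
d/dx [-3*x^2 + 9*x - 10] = 9 - 6*x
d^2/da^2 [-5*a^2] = -10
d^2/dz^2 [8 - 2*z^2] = -4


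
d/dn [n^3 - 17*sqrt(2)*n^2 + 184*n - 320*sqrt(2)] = 3*n^2 - 34*sqrt(2)*n + 184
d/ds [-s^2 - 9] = -2*s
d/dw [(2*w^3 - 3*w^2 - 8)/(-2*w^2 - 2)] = w*(-w^3 - 3*w - 5)/(w^4 + 2*w^2 + 1)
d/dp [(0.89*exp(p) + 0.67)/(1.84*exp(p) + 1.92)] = 0.476*exp(p)/(1.84*exp(p) + 1.92)^2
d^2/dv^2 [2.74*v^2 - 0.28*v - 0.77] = 5.48000000000000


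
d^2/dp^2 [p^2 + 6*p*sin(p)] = -6*p*sin(p) + 12*cos(p) + 2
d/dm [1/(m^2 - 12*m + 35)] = 2*(6 - m)/(m^2 - 12*m + 35)^2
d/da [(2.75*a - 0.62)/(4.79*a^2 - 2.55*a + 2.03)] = (-13.1725*a^2 + 5.9396*a + 4.0015)/(22.9441*a^4 - 24.429*a^3 + 25.9499*a^2 - 10.353*a + 4.1209)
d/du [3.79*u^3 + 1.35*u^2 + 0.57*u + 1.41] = 11.37*u^2 + 2.7*u + 0.57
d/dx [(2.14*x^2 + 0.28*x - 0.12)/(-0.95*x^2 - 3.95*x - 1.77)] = (-8.187*x^2 - 7.8036*x - 0.9696)/(0.9025*x^4 + 7.505*x^3 + 18.9655*x^2 + 13.983*x + 3.1329)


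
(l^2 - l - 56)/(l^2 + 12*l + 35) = (l - 8)/(l + 5)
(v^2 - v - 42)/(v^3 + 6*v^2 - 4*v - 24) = (v - 7)/(v^2 - 4)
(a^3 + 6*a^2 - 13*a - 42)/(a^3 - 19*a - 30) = (a^2 + 4*a - 21)/(a^2 - 2*a - 15)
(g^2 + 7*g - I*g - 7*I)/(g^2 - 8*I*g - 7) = (g + 7)/(g - 7*I)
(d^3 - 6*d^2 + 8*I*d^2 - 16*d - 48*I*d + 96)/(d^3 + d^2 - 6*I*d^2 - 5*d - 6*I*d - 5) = (d^3 + d^2*(-6 + 8*I) + d*(-16 - 48*I) + 96)/(d^3 + d^2*(1 - 6*I) + d*(-5 - 6*I) - 5)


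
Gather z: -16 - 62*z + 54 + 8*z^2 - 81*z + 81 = 8*z^2 - 143*z + 119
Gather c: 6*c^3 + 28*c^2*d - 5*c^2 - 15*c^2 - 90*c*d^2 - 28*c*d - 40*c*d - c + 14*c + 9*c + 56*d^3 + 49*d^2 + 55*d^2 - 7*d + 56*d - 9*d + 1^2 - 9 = 6*c^3 + c^2*(28*d - 20) + c*(-90*d^2 - 68*d + 22) + 56*d^3 + 104*d^2 + 40*d - 8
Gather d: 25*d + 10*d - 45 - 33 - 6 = 35*d - 84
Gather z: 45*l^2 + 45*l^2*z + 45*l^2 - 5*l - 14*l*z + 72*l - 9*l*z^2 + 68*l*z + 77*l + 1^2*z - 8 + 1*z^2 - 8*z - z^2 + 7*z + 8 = 90*l^2 - 9*l*z^2 + 144*l + z*(45*l^2 + 54*l)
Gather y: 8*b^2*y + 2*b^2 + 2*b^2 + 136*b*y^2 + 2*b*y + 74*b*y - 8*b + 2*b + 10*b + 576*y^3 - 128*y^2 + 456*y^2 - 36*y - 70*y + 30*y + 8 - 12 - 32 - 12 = 4*b^2 + 4*b + 576*y^3 + y^2*(136*b + 328) + y*(8*b^2 + 76*b - 76) - 48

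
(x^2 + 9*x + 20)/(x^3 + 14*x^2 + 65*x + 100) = 1/(x + 5)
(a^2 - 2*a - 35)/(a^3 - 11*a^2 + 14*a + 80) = (a^2 - 2*a - 35)/(a^3 - 11*a^2 + 14*a + 80)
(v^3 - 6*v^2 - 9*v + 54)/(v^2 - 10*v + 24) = (v^2 - 9)/(v - 4)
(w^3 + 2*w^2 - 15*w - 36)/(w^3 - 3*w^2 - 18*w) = (w^2 - w - 12)/(w*(w - 6))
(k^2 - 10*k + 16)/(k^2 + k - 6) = (k - 8)/(k + 3)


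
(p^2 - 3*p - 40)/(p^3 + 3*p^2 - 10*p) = (p - 8)/(p*(p - 2))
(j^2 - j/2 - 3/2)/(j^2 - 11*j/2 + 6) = (j + 1)/(j - 4)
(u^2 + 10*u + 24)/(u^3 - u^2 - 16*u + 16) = (u + 6)/(u^2 - 5*u + 4)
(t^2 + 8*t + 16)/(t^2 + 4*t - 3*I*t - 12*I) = (t + 4)/(t - 3*I)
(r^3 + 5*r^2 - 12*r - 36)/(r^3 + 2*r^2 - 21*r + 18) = (r + 2)/(r - 1)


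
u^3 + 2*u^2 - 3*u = u*(u - 1)*(u + 3)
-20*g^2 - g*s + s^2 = (-5*g + s)*(4*g + s)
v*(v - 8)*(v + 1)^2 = v^4 - 6*v^3 - 15*v^2 - 8*v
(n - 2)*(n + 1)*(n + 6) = n^3 + 5*n^2 - 8*n - 12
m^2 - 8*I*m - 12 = (m - 6*I)*(m - 2*I)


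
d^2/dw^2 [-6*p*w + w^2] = 2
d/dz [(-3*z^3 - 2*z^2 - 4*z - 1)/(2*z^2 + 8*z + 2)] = z*(-3*z^3 - 24*z^2 - 13*z - 2)/(2*(z^4 + 8*z^3 + 18*z^2 + 8*z + 1))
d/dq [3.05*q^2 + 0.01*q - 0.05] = 6.1*q + 0.01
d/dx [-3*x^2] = -6*x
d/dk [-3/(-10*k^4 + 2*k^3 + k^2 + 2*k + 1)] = 6*(-20*k^3 + 3*k^2 + k + 1)/(-10*k^4 + 2*k^3 + k^2 + 2*k + 1)^2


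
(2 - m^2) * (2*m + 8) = -2*m^3 - 8*m^2 + 4*m + 16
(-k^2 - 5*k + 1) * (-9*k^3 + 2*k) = 9*k^5 + 45*k^4 - 11*k^3 - 10*k^2 + 2*k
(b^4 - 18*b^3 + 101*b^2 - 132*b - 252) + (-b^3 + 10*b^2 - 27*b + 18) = b^4 - 19*b^3 + 111*b^2 - 159*b - 234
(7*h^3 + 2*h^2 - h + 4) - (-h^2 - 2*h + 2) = 7*h^3 + 3*h^2 + h + 2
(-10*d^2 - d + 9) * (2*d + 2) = -20*d^3 - 22*d^2 + 16*d + 18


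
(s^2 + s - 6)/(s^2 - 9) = (s - 2)/(s - 3)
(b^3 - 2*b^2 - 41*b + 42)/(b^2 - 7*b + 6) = (b^2 - b - 42)/(b - 6)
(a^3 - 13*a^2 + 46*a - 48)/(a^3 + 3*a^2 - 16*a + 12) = (a^2 - 11*a + 24)/(a^2 + 5*a - 6)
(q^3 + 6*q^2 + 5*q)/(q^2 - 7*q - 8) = q*(q + 5)/(q - 8)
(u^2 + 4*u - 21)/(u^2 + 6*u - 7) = (u - 3)/(u - 1)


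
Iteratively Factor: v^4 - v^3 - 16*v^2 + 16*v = (v - 1)*(v^3 - 16*v) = (v - 1)*(v + 4)*(v^2 - 4*v) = v*(v - 1)*(v + 4)*(v - 4)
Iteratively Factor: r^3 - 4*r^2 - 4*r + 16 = (r - 4)*(r^2 - 4) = (r - 4)*(r + 2)*(r - 2)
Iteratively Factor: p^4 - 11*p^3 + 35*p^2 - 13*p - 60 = (p - 5)*(p^3 - 6*p^2 + 5*p + 12) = (p - 5)*(p - 4)*(p^2 - 2*p - 3) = (p - 5)*(p - 4)*(p - 3)*(p + 1)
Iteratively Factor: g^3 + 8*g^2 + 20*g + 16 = (g + 2)*(g^2 + 6*g + 8) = (g + 2)^2*(g + 4)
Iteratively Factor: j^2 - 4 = (j + 2)*(j - 2)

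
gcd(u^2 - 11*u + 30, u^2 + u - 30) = u - 5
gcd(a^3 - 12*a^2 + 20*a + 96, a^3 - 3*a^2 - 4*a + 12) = a + 2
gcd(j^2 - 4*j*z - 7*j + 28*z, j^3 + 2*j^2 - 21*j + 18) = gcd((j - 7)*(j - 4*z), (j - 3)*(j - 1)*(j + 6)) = 1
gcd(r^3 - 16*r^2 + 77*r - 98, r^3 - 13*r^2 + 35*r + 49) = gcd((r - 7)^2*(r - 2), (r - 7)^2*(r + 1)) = r^2 - 14*r + 49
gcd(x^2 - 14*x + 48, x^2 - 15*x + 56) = x - 8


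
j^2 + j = j*(j + 1)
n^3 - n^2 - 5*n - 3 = (n - 3)*(n + 1)^2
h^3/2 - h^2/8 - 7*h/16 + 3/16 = (h/2 + 1/2)*(h - 3/4)*(h - 1/2)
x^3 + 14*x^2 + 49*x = x*(x + 7)^2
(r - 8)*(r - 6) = r^2 - 14*r + 48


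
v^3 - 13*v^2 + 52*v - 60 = (v - 6)*(v - 5)*(v - 2)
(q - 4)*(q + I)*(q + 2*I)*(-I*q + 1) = -I*q^4 + 4*q^3 + 4*I*q^3 - 16*q^2 + 5*I*q^2 - 2*q - 20*I*q + 8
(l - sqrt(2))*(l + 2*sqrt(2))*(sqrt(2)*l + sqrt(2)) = sqrt(2)*l^3 + sqrt(2)*l^2 + 2*l^2 - 4*sqrt(2)*l + 2*l - 4*sqrt(2)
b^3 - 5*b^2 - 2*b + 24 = (b - 4)*(b - 3)*(b + 2)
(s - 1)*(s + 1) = s^2 - 1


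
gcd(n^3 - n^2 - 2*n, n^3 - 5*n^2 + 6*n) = n^2 - 2*n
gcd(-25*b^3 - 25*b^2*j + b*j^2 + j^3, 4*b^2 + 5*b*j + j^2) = b + j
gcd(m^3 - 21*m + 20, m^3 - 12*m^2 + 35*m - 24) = m - 1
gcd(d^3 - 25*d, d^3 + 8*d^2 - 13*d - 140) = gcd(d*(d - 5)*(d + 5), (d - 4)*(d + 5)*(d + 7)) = d + 5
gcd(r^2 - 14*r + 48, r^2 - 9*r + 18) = r - 6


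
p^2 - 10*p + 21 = (p - 7)*(p - 3)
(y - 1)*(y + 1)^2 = y^3 + y^2 - y - 1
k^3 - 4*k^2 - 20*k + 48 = (k - 6)*(k - 2)*(k + 4)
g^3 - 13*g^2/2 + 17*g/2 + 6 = (g - 4)*(g - 3)*(g + 1/2)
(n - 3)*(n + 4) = n^2 + n - 12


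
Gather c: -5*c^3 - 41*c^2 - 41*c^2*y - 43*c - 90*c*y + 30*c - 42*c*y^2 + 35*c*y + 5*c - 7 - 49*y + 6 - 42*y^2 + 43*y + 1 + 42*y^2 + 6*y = -5*c^3 + c^2*(-41*y - 41) + c*(-42*y^2 - 55*y - 8)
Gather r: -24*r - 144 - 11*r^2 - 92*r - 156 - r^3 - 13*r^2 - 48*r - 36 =-r^3 - 24*r^2 - 164*r - 336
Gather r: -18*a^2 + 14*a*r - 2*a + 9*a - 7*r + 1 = -18*a^2 + 7*a + r*(14*a - 7) + 1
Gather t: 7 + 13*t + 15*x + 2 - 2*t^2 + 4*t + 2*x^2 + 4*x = -2*t^2 + 17*t + 2*x^2 + 19*x + 9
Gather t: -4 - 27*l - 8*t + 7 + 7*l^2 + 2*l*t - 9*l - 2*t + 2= 7*l^2 - 36*l + t*(2*l - 10) + 5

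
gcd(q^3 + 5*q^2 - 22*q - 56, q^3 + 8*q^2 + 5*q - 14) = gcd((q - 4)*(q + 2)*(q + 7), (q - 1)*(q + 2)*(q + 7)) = q^2 + 9*q + 14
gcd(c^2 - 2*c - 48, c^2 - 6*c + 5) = 1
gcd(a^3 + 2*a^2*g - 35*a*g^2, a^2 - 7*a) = a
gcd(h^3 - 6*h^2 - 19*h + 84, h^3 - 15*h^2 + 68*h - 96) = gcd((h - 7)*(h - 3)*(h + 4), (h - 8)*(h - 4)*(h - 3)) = h - 3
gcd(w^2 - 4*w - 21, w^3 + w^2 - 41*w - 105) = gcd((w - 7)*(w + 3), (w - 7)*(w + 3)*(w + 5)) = w^2 - 4*w - 21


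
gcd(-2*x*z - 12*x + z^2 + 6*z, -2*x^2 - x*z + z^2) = 2*x - z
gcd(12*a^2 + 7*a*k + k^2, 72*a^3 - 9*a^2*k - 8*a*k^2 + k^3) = 3*a + k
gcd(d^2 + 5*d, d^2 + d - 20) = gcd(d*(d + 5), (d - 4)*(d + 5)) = d + 5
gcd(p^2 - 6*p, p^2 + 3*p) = p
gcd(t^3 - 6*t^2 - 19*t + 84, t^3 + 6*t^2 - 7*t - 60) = t^2 + t - 12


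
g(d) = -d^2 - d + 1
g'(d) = -2*d - 1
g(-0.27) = 1.20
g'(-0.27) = -0.46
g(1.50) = -2.75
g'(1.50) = -4.00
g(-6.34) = -32.86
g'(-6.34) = 11.68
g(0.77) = -0.36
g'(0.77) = -2.54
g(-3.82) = -9.77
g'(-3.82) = 6.64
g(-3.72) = -9.12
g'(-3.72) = 6.44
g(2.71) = -9.05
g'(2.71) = -6.42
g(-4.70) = -16.39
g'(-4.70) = 8.40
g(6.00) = -41.00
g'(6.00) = -13.00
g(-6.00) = -29.00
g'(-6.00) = 11.00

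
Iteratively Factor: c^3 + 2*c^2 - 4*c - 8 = (c + 2)*(c^2 - 4) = (c + 2)^2*(c - 2)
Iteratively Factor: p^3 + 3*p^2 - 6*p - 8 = (p + 1)*(p^2 + 2*p - 8) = (p + 1)*(p + 4)*(p - 2)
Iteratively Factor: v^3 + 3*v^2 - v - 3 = (v + 3)*(v^2 - 1) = (v + 1)*(v + 3)*(v - 1)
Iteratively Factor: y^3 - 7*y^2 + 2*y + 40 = (y + 2)*(y^2 - 9*y + 20) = (y - 4)*(y + 2)*(y - 5)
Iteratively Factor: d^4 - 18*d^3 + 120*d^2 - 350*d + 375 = (d - 5)*(d^3 - 13*d^2 + 55*d - 75) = (d - 5)*(d - 3)*(d^2 - 10*d + 25) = (d - 5)^2*(d - 3)*(d - 5)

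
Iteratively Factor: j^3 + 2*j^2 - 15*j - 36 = (j + 3)*(j^2 - j - 12) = (j - 4)*(j + 3)*(j + 3)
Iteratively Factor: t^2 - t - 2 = (t - 2)*(t + 1)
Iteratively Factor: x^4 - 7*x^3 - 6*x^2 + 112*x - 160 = (x - 4)*(x^3 - 3*x^2 - 18*x + 40) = (x - 4)*(x + 4)*(x^2 - 7*x + 10) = (x - 4)*(x - 2)*(x + 4)*(x - 5)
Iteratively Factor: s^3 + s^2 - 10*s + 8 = (s + 4)*(s^2 - 3*s + 2) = (s - 1)*(s + 4)*(s - 2)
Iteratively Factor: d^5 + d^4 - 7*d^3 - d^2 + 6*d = (d - 2)*(d^4 + 3*d^3 - d^2 - 3*d) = d*(d - 2)*(d^3 + 3*d^2 - d - 3) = d*(d - 2)*(d + 1)*(d^2 + 2*d - 3) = d*(d - 2)*(d - 1)*(d + 1)*(d + 3)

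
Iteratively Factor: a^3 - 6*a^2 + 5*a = (a)*(a^2 - 6*a + 5) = a*(a - 1)*(a - 5)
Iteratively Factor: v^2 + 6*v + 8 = (v + 2)*(v + 4)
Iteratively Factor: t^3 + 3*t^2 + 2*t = (t + 1)*(t^2 + 2*t) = (t + 1)*(t + 2)*(t)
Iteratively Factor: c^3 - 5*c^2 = (c)*(c^2 - 5*c) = c*(c - 5)*(c)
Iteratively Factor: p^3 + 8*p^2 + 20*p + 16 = (p + 2)*(p^2 + 6*p + 8) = (p + 2)^2*(p + 4)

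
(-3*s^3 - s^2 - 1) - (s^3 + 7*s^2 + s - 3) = -4*s^3 - 8*s^2 - s + 2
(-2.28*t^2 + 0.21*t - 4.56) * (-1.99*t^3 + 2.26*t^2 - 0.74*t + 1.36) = 4.5372*t^5 - 5.5707*t^4 + 11.2362*t^3 - 13.5618*t^2 + 3.66*t - 6.2016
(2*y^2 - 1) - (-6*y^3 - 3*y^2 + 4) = 6*y^3 + 5*y^2 - 5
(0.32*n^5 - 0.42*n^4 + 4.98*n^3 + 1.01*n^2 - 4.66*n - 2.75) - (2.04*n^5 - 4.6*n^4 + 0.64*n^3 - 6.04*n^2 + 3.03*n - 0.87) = -1.72*n^5 + 4.18*n^4 + 4.34*n^3 + 7.05*n^2 - 7.69*n - 1.88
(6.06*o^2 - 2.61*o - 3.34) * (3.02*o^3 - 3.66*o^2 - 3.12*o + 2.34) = 18.3012*o^5 - 30.0618*o^4 - 19.4414*o^3 + 34.548*o^2 + 4.3134*o - 7.8156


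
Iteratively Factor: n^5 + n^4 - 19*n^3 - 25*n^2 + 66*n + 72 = (n + 3)*(n^4 - 2*n^3 - 13*n^2 + 14*n + 24) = (n + 1)*(n + 3)*(n^3 - 3*n^2 - 10*n + 24) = (n - 4)*(n + 1)*(n + 3)*(n^2 + n - 6) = (n - 4)*(n + 1)*(n + 3)^2*(n - 2)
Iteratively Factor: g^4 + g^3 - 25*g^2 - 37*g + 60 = (g + 4)*(g^3 - 3*g^2 - 13*g + 15) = (g - 1)*(g + 4)*(g^2 - 2*g - 15) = (g - 5)*(g - 1)*(g + 4)*(g + 3)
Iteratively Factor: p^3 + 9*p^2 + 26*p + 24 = (p + 3)*(p^2 + 6*p + 8) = (p + 2)*(p + 3)*(p + 4)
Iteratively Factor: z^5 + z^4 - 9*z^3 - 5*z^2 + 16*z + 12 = (z - 2)*(z^4 + 3*z^3 - 3*z^2 - 11*z - 6) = (z - 2)*(z + 1)*(z^3 + 2*z^2 - 5*z - 6) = (z - 2)*(z + 1)^2*(z^2 + z - 6) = (z - 2)^2*(z + 1)^2*(z + 3)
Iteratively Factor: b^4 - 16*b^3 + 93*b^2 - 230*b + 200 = (b - 4)*(b^3 - 12*b^2 + 45*b - 50) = (b - 5)*(b - 4)*(b^2 - 7*b + 10) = (b - 5)*(b - 4)*(b - 2)*(b - 5)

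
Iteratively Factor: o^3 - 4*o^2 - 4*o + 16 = (o + 2)*(o^2 - 6*o + 8) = (o - 2)*(o + 2)*(o - 4)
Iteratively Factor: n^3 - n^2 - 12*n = (n)*(n^2 - n - 12) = n*(n + 3)*(n - 4)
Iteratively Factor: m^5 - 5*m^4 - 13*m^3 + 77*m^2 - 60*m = (m - 3)*(m^4 - 2*m^3 - 19*m^2 + 20*m) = (m - 5)*(m - 3)*(m^3 + 3*m^2 - 4*m) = (m - 5)*(m - 3)*(m - 1)*(m^2 + 4*m) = m*(m - 5)*(m - 3)*(m - 1)*(m + 4)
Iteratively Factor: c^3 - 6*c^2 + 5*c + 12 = (c + 1)*(c^2 - 7*c + 12) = (c - 3)*(c + 1)*(c - 4)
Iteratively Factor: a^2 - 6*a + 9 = (a - 3)*(a - 3)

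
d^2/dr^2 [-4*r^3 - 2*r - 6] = -24*r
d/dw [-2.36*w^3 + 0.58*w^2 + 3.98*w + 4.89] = -7.08*w^2 + 1.16*w + 3.98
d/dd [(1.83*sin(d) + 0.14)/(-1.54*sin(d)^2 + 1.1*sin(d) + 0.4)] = 0.42165626581211*(2.8182*sin(d)^2 + 0.4312*sin(d) + 0.578)*cos(d)/(1.0*sin(d)^2 - 0.714285714285714*sin(d) - 0.25974025974026)^2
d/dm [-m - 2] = -1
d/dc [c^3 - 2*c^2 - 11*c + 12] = 3*c^2 - 4*c - 11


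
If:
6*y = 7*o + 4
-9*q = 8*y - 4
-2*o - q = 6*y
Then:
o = -104/215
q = 76/215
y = 22/215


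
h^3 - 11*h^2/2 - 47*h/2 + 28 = (h - 8)*(h - 1)*(h + 7/2)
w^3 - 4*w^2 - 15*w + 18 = (w - 6)*(w - 1)*(w + 3)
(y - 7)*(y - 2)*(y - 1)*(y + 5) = y^4 - 5*y^3 - 27*y^2 + 101*y - 70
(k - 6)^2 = k^2 - 12*k + 36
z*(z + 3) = z^2 + 3*z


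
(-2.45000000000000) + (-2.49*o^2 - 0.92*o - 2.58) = -2.49*o^2 - 0.92*o - 5.03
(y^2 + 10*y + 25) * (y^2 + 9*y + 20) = y^4 + 19*y^3 + 135*y^2 + 425*y + 500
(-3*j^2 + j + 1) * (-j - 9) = 3*j^3 + 26*j^2 - 10*j - 9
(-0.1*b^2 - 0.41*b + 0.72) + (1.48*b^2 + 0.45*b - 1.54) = 1.38*b^2 + 0.04*b - 0.82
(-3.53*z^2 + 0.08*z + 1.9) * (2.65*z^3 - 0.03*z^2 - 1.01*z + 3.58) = -9.3545*z^5 + 0.3179*z^4 + 8.5979*z^3 - 12.7752*z^2 - 1.6326*z + 6.802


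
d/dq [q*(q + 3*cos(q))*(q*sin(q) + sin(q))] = -q*(q + 1)*(3*sin(q) - 1)*sin(q) + q*(q + 3*cos(q))*(q*cos(q) + sqrt(2)*sin(q + pi/4)) + (q + 1)*(q + 3*cos(q))*sin(q)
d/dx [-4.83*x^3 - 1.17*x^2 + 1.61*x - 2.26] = -14.49*x^2 - 2.34*x + 1.61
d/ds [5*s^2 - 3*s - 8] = 10*s - 3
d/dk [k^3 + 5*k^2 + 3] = k*(3*k + 10)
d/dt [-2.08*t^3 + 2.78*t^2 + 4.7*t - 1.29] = -6.24*t^2 + 5.56*t + 4.7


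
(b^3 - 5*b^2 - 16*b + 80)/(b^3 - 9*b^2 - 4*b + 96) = (b^2 - b - 20)/(b^2 - 5*b - 24)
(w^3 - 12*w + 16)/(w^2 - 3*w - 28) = (w^2 - 4*w + 4)/(w - 7)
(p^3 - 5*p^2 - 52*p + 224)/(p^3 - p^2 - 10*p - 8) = (p^2 - p - 56)/(p^2 + 3*p + 2)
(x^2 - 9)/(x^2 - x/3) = 3*(x^2 - 9)/(x*(3*x - 1))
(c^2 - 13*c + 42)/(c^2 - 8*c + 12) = (c - 7)/(c - 2)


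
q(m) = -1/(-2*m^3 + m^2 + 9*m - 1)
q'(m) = -(6*m^2 - 2*m - 9)/(-2*m^3 + m^2 + 9*m - 1)^2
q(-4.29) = -0.01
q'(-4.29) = -0.01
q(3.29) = 0.03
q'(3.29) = -0.05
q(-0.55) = 0.19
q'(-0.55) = 0.22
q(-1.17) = 0.14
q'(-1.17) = -0.03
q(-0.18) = 0.39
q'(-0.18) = 1.27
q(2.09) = -0.26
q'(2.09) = -0.85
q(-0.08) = 0.58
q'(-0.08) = 3.00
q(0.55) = -0.26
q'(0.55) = 0.54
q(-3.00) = -0.03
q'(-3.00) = -0.04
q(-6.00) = 0.00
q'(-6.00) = 0.00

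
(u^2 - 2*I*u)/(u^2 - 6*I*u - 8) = u/(u - 4*I)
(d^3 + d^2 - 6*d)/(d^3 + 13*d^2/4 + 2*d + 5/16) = 16*d*(d^2 + d - 6)/(16*d^3 + 52*d^2 + 32*d + 5)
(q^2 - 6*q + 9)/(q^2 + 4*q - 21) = (q - 3)/(q + 7)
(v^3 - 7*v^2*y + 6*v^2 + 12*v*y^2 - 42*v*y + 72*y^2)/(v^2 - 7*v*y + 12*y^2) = v + 6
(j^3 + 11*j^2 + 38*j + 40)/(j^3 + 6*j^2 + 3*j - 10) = (j + 4)/(j - 1)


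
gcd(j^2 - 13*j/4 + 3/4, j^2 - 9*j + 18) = j - 3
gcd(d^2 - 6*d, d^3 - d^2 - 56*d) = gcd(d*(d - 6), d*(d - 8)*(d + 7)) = d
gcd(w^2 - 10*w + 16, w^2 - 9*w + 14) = w - 2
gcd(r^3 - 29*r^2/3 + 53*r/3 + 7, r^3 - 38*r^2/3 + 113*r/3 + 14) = r^2 - 20*r/3 - 7/3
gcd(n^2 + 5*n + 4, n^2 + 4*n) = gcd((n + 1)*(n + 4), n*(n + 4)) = n + 4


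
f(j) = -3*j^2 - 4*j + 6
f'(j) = -6*j - 4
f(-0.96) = 7.08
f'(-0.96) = 1.76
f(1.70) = -9.47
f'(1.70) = -14.20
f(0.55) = 2.89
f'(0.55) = -7.30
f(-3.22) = -12.23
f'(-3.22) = 15.32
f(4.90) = -85.63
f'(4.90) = -33.40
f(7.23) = -179.74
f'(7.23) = -47.38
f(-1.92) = 2.62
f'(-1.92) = 7.52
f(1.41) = -5.60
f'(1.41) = -12.46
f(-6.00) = -78.00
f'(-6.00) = 32.00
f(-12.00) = -378.00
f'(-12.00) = 68.00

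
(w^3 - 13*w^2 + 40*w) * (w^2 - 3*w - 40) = w^5 - 16*w^4 + 39*w^3 + 400*w^2 - 1600*w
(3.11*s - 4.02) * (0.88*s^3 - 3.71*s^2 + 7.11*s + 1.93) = 2.7368*s^4 - 15.0757*s^3 + 37.0263*s^2 - 22.5799*s - 7.7586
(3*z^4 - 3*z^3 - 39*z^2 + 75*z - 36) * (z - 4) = 3*z^5 - 15*z^4 - 27*z^3 + 231*z^2 - 336*z + 144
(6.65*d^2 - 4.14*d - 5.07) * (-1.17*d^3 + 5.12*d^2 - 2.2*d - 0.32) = -7.7805*d^5 + 38.8918*d^4 - 29.8949*d^3 - 18.9784*d^2 + 12.4788*d + 1.6224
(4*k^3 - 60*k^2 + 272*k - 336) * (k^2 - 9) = 4*k^5 - 60*k^4 + 236*k^3 + 204*k^2 - 2448*k + 3024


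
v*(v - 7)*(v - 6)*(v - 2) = v^4 - 15*v^3 + 68*v^2 - 84*v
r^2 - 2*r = r*(r - 2)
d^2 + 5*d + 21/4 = (d + 3/2)*(d + 7/2)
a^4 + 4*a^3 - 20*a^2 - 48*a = a*(a - 4)*(a + 2)*(a + 6)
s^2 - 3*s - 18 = (s - 6)*(s + 3)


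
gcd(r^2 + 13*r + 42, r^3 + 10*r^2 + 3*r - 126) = r^2 + 13*r + 42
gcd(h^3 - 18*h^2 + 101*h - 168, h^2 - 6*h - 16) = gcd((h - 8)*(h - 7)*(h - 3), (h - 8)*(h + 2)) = h - 8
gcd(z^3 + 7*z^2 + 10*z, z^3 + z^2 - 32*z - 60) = z^2 + 7*z + 10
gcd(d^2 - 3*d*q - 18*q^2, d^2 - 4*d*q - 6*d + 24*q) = 1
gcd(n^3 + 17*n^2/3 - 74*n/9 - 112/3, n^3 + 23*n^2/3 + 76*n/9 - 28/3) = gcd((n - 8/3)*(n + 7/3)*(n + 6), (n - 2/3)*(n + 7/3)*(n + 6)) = n^2 + 25*n/3 + 14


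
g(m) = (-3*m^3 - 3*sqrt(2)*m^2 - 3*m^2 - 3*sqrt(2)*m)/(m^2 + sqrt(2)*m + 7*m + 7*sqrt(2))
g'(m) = (-2*m - 7 - sqrt(2))*(-3*m^3 - 3*sqrt(2)*m^2 - 3*m^2 - 3*sqrt(2)*m)/(m^2 + sqrt(2)*m + 7*m + 7*sqrt(2))^2 + (-9*m^2 - 6*sqrt(2)*m - 6*m - 3*sqrt(2))/(m^2 + sqrt(2)*m + 7*m + 7*sqrt(2)) = 3*(-m^2 - 14*m - 7)/(m^2 + 14*m + 49)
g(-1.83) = -0.88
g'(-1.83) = 1.71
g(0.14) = -0.07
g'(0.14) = -0.53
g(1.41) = -1.21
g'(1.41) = -1.22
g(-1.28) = -0.19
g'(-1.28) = 0.85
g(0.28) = -0.15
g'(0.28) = -0.62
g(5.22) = -7.97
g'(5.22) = -2.16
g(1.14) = -0.90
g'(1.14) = -1.10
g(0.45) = -0.26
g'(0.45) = -0.73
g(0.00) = 0.00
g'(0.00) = -0.43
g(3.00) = -3.60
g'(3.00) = -1.74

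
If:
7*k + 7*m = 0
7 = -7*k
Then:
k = -1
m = 1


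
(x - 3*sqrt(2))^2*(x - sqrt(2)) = x^3 - 7*sqrt(2)*x^2 + 30*x - 18*sqrt(2)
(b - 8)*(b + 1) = b^2 - 7*b - 8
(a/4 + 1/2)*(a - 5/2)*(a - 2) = a^3/4 - 5*a^2/8 - a + 5/2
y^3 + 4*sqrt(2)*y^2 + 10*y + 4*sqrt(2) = (y + sqrt(2))^2*(y + 2*sqrt(2))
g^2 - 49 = (g - 7)*(g + 7)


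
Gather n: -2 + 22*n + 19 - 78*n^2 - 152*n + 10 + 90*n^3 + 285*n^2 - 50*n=90*n^3 + 207*n^2 - 180*n + 27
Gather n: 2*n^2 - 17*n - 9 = 2*n^2 - 17*n - 9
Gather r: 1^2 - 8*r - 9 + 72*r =64*r - 8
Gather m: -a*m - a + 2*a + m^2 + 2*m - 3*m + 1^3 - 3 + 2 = a + m^2 + m*(-a - 1)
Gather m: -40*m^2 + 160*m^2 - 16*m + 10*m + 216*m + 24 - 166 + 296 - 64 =120*m^2 + 210*m + 90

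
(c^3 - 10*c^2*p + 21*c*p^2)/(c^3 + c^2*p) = (c^2 - 10*c*p + 21*p^2)/(c*(c + p))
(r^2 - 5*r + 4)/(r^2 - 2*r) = (r^2 - 5*r + 4)/(r*(r - 2))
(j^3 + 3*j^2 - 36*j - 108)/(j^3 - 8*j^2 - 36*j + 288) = (j + 3)/(j - 8)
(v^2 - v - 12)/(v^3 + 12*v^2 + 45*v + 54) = (v - 4)/(v^2 + 9*v + 18)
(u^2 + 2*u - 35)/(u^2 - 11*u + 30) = (u + 7)/(u - 6)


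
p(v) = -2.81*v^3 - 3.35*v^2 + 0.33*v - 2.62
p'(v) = -8.43*v^2 - 6.7*v + 0.33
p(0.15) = -2.66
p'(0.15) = -0.86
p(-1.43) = -1.73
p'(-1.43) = -7.33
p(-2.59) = 22.87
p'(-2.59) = -38.87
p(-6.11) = 511.26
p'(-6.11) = -273.44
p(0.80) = -5.94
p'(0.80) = -10.43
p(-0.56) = -3.36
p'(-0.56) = 1.44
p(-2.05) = 6.83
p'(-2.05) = -21.36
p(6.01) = -731.64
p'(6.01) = -344.43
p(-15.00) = 8722.43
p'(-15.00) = -1795.92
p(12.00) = -5336.74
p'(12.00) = -1293.99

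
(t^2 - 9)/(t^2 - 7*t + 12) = (t + 3)/(t - 4)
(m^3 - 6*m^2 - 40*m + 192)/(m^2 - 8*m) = m + 2 - 24/m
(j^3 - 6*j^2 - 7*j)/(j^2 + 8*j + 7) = j*(j - 7)/(j + 7)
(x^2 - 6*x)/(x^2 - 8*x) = (x - 6)/(x - 8)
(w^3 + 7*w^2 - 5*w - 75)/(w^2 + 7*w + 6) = (w^3 + 7*w^2 - 5*w - 75)/(w^2 + 7*w + 6)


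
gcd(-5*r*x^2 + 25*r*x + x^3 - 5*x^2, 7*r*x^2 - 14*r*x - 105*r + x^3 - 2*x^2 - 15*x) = x - 5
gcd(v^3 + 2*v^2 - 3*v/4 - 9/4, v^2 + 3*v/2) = v + 3/2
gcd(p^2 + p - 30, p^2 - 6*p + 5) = p - 5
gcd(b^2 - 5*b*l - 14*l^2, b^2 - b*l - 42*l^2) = b - 7*l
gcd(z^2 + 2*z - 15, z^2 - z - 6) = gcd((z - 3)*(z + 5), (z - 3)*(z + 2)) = z - 3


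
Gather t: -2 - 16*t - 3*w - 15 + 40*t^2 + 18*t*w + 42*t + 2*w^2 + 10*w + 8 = 40*t^2 + t*(18*w + 26) + 2*w^2 + 7*w - 9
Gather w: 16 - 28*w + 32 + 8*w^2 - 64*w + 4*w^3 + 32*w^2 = 4*w^3 + 40*w^2 - 92*w + 48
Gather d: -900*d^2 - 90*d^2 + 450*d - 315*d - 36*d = -990*d^2 + 99*d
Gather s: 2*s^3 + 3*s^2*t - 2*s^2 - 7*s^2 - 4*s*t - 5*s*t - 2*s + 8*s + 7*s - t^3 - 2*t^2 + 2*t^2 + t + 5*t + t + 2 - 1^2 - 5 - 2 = 2*s^3 + s^2*(3*t - 9) + s*(13 - 9*t) - t^3 + 7*t - 6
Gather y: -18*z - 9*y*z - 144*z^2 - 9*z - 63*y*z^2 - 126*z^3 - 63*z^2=y*(-63*z^2 - 9*z) - 126*z^3 - 207*z^2 - 27*z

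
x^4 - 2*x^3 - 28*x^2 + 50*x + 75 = (x - 5)*(x - 3)*(x + 1)*(x + 5)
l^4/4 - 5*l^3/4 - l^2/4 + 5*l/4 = l*(l/4 + 1/4)*(l - 5)*(l - 1)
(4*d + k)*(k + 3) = 4*d*k + 12*d + k^2 + 3*k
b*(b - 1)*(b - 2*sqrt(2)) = b^3 - 2*sqrt(2)*b^2 - b^2 + 2*sqrt(2)*b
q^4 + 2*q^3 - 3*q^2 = q^2*(q - 1)*(q + 3)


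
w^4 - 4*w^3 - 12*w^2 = w^2*(w - 6)*(w + 2)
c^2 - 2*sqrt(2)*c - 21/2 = (c - 7*sqrt(2)/2)*(c + 3*sqrt(2)/2)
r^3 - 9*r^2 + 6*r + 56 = (r - 7)*(r - 4)*(r + 2)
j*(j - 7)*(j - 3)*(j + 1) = j^4 - 9*j^3 + 11*j^2 + 21*j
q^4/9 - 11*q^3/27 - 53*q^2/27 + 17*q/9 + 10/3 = (q/3 + 1/3)*(q/3 + 1)*(q - 6)*(q - 5/3)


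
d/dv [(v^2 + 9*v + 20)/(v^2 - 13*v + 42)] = 22*(-v^2 + 2*v + 29)/(v^4 - 26*v^3 + 253*v^2 - 1092*v + 1764)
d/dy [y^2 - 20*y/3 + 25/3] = 2*y - 20/3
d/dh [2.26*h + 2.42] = 2.26000000000000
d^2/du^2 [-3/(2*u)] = -3/u^3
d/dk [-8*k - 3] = -8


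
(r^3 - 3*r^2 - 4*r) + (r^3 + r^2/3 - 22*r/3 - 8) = 2*r^3 - 8*r^2/3 - 34*r/3 - 8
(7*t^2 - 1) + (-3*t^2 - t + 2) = 4*t^2 - t + 1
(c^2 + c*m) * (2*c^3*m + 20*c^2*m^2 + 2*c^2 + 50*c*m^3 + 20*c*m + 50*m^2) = 2*c^5*m + 22*c^4*m^2 + 2*c^4 + 70*c^3*m^3 + 22*c^3*m + 50*c^2*m^4 + 70*c^2*m^2 + 50*c*m^3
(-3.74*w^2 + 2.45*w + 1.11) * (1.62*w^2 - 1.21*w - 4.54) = -6.0588*w^4 + 8.4944*w^3 + 15.8133*w^2 - 12.4661*w - 5.0394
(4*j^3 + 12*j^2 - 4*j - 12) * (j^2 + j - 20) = 4*j^5 + 16*j^4 - 72*j^3 - 256*j^2 + 68*j + 240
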